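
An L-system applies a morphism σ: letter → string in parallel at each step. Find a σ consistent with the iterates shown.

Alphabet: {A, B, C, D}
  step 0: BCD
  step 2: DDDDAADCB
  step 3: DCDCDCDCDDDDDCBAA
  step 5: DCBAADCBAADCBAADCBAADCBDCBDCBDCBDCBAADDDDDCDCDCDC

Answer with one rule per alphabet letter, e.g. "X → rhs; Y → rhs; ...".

A->DD, B->AA, C->B, D->DC

  step 2 ⇒ step 3: DDDDAADCB ⇒ DC·DC·DC·DC·DD·DD·DC·B·AA
    A ↦ DD
    B ↦ AA
    C ↦ B
    D ↦ DC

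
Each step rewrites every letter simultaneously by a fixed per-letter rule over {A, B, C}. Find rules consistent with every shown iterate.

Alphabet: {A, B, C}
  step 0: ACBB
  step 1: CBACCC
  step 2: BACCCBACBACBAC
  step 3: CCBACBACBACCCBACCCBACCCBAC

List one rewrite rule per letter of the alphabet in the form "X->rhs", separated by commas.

  step 2 ⇒ step 3: BACCCBACBACBAC ⇒ C·C·BAC·BAC·BAC·C·C·BAC·C·C·BAC·C·C·BAC
    A ↦ C
    B ↦ C
    C ↦ BAC

A->C, B->C, C->BAC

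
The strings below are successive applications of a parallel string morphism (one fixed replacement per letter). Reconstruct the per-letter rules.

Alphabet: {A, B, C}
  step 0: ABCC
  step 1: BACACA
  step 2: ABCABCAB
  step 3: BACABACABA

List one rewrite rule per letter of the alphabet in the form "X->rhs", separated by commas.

  step 2 ⇒ step 3: ABCABCAB ⇒ B·A·CA·B·A·CA·B·A
    A ↦ B
    B ↦ A
    C ↦ CA

A->B, B->A, C->CA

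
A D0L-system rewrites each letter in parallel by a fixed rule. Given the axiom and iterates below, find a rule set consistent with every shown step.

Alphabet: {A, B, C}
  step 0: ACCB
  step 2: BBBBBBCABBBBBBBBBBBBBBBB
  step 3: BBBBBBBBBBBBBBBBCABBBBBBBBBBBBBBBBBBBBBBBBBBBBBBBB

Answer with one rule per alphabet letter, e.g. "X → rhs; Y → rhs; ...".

  step 2 ⇒ step 3: BBBBBBCABBBBBBBBBBBBBBBB ⇒ BB·BB·BB·BB·BB·BB·BBB·BCA·BB·BB·BB·BB·BB·BB·BB·BB·BB·BB·BB·BB·BB·BB·BB·BB
    A ↦ BCA
    B ↦ BB
    C ↦ BBB

A->BCA, B->BB, C->BBB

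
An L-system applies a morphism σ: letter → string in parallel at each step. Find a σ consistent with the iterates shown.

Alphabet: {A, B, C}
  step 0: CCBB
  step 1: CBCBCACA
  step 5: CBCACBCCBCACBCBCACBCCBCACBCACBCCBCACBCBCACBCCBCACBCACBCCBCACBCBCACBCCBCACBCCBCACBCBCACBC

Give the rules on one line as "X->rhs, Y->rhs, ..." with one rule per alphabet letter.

A->C, B->CA, C->CB

  step 0 ⇒ step 1: CCBB ⇒ CB·CB·CA·CA
    B ↦ CA
    C ↦ CB
    A ↦ C  (constrained at step 1)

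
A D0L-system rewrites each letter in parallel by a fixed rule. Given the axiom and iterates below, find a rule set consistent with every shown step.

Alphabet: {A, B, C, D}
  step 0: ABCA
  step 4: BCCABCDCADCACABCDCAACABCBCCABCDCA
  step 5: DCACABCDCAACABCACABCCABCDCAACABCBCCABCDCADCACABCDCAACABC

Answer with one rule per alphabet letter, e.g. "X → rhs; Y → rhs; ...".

A->BC, B->D, C->CA, D->A

  step 4 ⇒ step 5: BCCABCDCADCACABCDCAACABCBCCABCDCA ⇒ D·CA·CA·BC·D·CA·A·CA·BC·A·CA·BC·CA·BC·D·CA·A·CA·BC·BC·CA·BC·D·CA·D·CA·CA·BC·D·CA·A·CA·BC
    A ↦ BC
    B ↦ D
    C ↦ CA
    D ↦ A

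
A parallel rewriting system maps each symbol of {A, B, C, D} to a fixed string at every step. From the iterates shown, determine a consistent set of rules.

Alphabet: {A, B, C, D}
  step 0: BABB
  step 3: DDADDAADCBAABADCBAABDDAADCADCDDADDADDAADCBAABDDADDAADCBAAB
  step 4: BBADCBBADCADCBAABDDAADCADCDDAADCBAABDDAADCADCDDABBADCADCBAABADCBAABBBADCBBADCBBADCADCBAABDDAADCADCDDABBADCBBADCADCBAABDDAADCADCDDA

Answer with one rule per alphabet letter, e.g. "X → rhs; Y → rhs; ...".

A->ADC, B->DDA, C->AAB, D->B

  step 3 ⇒ step 4: DDADDAADCBAABADCBAABDDAADCADCDDADDADDAADCBAABDDADDAADCBAAB ⇒ B·B·ADC·B·B·ADC·ADC·B·AAB·DDA·ADC·ADC·DDA·ADC·B·AAB·DDA·ADC·ADC·DDA·B·B·ADC·ADC·B·AAB·ADC·B·AAB·B·B·ADC·B·B·ADC·B·B·ADC·ADC·B·AAB·DDA·ADC·ADC·DDA·B·B·ADC·B·B·ADC·ADC·B·AAB·DDA·ADC·ADC·DDA
    A ↦ ADC
    B ↦ DDA
    C ↦ AAB
    D ↦ B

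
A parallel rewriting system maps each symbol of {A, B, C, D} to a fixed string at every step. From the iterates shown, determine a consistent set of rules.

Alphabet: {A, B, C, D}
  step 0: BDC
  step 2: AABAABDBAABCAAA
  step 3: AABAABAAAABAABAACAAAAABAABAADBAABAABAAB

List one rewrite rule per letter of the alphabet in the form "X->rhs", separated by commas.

A->AAB, B->AA, C->DB, D->CA

  step 2 ⇒ step 3: AABAABDBAABCAAA ⇒ AAB·AAB·AA·AAB·AAB·AA·CA·AA·AAB·AAB·AA·DB·AAB·AAB·AAB
    A ↦ AAB
    B ↦ AA
    C ↦ DB
    D ↦ CA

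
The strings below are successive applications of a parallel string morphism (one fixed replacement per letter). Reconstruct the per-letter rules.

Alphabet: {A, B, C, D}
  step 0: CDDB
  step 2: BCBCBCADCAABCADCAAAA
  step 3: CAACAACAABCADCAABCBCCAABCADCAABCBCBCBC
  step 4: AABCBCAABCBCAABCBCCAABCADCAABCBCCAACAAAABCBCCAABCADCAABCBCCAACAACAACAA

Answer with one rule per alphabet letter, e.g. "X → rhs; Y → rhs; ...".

A->BC, B->C, C->AA, D->ADC

  step 3 ⇒ step 4: CAACAACAABCADCAABCBCCAABCADCAABCBCBCBC ⇒ AA·BC·BC·AA·BC·BC·AA·BC·BC·C·AA·BC·ADC·AA·BC·BC·C·AA·C·AA·AA·BC·BC·C·AA·BC·ADC·AA·BC·BC·C·AA·C·AA·C·AA·C·AA
    A ↦ BC
    B ↦ C
    C ↦ AA
    D ↦ ADC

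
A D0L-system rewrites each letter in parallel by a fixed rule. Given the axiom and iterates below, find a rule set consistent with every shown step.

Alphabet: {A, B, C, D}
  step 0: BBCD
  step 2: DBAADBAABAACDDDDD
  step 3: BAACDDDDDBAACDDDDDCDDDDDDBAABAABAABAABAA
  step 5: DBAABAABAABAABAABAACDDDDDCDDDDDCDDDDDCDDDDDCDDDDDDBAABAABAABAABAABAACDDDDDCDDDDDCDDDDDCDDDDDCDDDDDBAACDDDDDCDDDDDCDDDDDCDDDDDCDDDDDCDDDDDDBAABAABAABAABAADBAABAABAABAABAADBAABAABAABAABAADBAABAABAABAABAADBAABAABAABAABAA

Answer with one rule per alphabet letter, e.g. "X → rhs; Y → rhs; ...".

  step 2 ⇒ step 3: DBAADBAABAACDDDDD ⇒ BAA·CD·DD·DD·BAA·CD·DD·DD·CD·DD·DD·D·BAA·BAA·BAA·BAA·BAA
    A ↦ DD
    B ↦ CD
    C ↦ D
    D ↦ BAA

A->DD, B->CD, C->D, D->BAA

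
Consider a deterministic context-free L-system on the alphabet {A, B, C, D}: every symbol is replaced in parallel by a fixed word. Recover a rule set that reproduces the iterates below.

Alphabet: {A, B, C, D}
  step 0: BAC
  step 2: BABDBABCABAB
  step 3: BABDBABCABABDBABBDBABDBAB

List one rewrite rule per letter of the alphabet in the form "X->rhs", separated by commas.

  step 2 ⇒ step 3: BABDBABCABAB ⇒ BAB·D·BAB·CA·BAB·D·BAB·B·D·BAB·D·BAB
    A ↦ D
    B ↦ BAB
    C ↦ B
    D ↦ CA

A->D, B->BAB, C->B, D->CA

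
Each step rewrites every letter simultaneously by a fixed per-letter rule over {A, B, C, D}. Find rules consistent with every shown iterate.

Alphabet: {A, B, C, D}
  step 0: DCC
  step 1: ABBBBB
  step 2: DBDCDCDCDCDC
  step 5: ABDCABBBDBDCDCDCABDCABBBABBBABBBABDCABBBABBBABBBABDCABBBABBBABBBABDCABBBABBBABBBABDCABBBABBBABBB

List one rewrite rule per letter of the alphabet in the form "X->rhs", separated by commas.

A->DB, B->DC, C->BB, D->AB

  step 1 ⇒ step 2: ABBBBB ⇒ DB·DC·DC·DC·DC·DC
    A ↦ DB
    B ↦ DC
  step 0 ⇒ step 1: DCC ⇒ AB·BB·BB
    C ↦ BB
  step 0 ⇒ step 1: DCC ⇒ AB·BB·BB
    D ↦ AB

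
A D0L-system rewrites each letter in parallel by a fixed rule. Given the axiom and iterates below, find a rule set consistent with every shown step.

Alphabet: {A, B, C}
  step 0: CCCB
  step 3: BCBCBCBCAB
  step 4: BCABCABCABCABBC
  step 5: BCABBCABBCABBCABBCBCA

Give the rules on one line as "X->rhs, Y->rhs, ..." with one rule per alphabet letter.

  step 4 ⇒ step 5: BCABCABCABCABBC ⇒ BC·A·B·BC·A·B·BC·A·B·BC·A·B·BC·BC·A
    A ↦ B
    B ↦ BC
    C ↦ A

A->B, B->BC, C->A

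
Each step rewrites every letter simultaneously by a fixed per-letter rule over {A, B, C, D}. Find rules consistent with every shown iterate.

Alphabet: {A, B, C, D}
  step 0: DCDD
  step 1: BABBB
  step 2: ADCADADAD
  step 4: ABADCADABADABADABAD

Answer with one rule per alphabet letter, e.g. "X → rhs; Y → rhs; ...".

  step 1 ⇒ step 2: BABBB ⇒ AD·C·AD·AD·AD
    A ↦ C
    B ↦ AD
  step 0 ⇒ step 1: DCDD ⇒ B·AB·B·B
    C ↦ AB
  step 0 ⇒ step 1: DCDD ⇒ B·AB·B·B
    D ↦ B

A->C, B->AD, C->AB, D->B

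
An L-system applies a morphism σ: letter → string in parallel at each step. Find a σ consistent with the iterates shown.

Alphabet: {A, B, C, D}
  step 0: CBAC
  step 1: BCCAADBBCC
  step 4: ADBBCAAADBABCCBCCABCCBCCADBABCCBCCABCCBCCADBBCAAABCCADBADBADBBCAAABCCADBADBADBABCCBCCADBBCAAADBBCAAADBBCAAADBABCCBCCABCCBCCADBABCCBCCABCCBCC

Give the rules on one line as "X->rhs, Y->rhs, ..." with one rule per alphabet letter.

  step 0 ⇒ step 1: CBAC ⇒ BCC·A·ADB·BCC
    A ↦ ADB
    B ↦ A
    C ↦ BCC
    D ↦ BCA  (constrained at step 1)

A->ADB, B->A, C->BCC, D->BCA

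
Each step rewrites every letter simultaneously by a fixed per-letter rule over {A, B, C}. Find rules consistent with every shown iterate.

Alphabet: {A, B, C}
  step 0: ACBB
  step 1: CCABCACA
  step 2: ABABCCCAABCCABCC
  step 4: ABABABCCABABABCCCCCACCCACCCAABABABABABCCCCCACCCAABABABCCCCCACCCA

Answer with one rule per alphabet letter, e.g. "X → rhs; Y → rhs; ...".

  step 1 ⇒ step 2: CCABCACA ⇒ AB·AB·CC·CA·AB·CC·AB·CC
    A ↦ CC
    B ↦ CA
    C ↦ AB

A->CC, B->CA, C->AB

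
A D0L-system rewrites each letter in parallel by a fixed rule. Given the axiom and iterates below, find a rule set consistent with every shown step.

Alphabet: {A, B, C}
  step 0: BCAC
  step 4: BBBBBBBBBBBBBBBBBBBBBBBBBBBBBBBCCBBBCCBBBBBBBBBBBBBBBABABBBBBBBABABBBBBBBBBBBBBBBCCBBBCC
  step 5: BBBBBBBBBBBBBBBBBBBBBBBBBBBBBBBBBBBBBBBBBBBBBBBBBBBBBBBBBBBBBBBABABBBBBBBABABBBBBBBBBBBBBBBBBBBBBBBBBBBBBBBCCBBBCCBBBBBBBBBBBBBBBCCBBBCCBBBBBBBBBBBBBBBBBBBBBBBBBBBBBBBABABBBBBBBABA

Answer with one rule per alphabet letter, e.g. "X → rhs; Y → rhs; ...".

A->BCC, B->BB, C->BA

  step 4 ⇒ step 5: BBBBBBBBBBBBBBBBBBBBBBBBBBBBBBBCCBBBCCBBBBBBBBBBBBBBBABABBBBBBBABABBBBBBBBBBBBBBBCCBBBCC ⇒ BB·BB·BB·BB·BB·BB·BB·BB·BB·BB·BB·BB·BB·BB·BB·BB·BB·BB·BB·BB·BB·BB·BB·BB·BB·BB·BB·BB·BB·BB·BB·BA·BA·BB·BB·BB·BA·BA·BB·BB·BB·BB·BB·BB·BB·BB·BB·BB·BB·BB·BB·BB·BB·BCC·BB·BCC·BB·BB·BB·BB·BB·BB·BB·BCC·BB·BCC·BB·BB·BB·BB·BB·BB·BB·BB·BB·BB·BB·BB·BB·BB·BB·BA·BA·BB·BB·BB·BA·BA
    A ↦ BCC
    B ↦ BB
    C ↦ BA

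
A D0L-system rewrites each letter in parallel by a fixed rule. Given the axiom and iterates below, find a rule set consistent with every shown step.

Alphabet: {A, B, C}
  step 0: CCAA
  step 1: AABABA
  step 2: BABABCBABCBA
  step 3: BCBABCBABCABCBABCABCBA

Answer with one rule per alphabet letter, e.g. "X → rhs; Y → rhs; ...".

  step 2 ⇒ step 3: BABABCBABCBA ⇒ BC·BA·BC·BA·BC·A·BC·BA·BC·A·BC·BA
    A ↦ BA
    B ↦ BC
    C ↦ A

A->BA, B->BC, C->A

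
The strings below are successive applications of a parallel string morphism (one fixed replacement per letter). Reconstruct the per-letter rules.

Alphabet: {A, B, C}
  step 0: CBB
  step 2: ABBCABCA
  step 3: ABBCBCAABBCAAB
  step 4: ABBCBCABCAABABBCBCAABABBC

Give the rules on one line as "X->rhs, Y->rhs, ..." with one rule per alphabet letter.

A->AB, B->BC, C->A

  step 3 ⇒ step 4: ABBCBCAABBCAAB ⇒ AB·BC·BC·A·BC·A·AB·AB·BC·BC·A·AB·AB·BC
    A ↦ AB
    B ↦ BC
    C ↦ A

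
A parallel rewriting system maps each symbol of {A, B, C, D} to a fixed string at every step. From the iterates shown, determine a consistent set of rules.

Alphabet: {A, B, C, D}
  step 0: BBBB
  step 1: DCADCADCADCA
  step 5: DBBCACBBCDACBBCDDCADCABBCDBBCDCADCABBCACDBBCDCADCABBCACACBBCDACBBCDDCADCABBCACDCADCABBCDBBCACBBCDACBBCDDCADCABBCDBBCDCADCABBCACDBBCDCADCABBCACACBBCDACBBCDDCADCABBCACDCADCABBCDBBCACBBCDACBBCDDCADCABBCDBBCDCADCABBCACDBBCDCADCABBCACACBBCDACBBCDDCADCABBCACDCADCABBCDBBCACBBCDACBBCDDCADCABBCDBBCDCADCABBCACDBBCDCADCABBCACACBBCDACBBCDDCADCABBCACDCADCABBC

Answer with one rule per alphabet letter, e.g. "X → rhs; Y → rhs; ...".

  step 0 ⇒ step 1: BBBB ⇒ DCA·DCA·DCA·DCA
    B ↦ DCA
    A ↦ D  (constrained at step 1)
    C ↦ BBC  (constrained at step 1)
    D ↦ AC  (constrained at step 1)

A->D, B->DCA, C->BBC, D->AC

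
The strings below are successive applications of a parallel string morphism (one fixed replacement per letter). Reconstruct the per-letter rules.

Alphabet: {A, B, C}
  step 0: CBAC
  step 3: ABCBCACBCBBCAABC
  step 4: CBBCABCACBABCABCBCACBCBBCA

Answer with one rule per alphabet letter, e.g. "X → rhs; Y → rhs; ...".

A->CB, B->BC, C->A

  step 3 ⇒ step 4: ABCBCACBCBBCAABC ⇒ CB·BC·A·BC·A·CB·A·BC·A·BC·BC·A·CB·CB·BC·A
    A ↦ CB
    B ↦ BC
    C ↦ A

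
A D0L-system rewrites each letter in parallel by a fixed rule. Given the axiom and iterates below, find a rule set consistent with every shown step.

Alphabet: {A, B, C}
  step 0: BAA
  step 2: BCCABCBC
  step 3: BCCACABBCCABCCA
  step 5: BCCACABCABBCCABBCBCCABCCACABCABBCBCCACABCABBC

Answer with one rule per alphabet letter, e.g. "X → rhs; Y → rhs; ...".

  step 2 ⇒ step 3: BCCABCBC ⇒ BC·CA·CA·B·BC·CA·BC·CA
    A ↦ B
    B ↦ BC
    C ↦ CA

A->B, B->BC, C->CA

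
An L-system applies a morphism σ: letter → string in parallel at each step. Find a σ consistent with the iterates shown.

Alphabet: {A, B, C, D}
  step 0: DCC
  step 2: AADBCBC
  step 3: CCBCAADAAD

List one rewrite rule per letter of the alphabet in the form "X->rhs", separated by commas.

  step 2 ⇒ step 3: AADBCBC ⇒ C·C·BC·AA·D·AA·D
    A ↦ C
    B ↦ AA
    C ↦ D
    D ↦ BC

A->C, B->AA, C->D, D->BC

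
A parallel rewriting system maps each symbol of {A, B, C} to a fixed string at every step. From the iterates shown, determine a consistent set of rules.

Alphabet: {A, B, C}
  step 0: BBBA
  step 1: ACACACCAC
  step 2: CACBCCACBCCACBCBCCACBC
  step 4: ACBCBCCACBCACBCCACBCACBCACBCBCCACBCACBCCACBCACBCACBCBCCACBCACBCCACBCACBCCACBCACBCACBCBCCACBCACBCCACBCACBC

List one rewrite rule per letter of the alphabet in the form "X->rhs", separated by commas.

A->CAC, B->AC, C->BC

  step 1 ⇒ step 2: ACACACCAC ⇒ CAC·BC·CAC·BC·CAC·BC·BC·CAC·BC
    A ↦ CAC
    C ↦ BC
  step 0 ⇒ step 1: BBBA ⇒ AC·AC·AC·CAC
    B ↦ AC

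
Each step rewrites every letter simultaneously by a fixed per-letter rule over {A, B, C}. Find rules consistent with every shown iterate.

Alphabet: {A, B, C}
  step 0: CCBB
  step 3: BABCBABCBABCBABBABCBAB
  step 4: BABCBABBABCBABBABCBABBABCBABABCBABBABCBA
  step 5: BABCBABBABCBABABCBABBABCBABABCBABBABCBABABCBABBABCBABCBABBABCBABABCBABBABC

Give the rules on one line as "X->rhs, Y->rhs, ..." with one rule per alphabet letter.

A->BC, B->BA, C->B

  step 4 ⇒ step 5: BABCBABBABCBABBABCBABBABCBABABCBABBABCBA ⇒ BA·BC·BA·B·BA·BC·BA·BA·BC·BA·B·BA·BC·BA·BA·BC·BA·B·BA·BC·BA·BA·BC·BA·B·BA·BC·BA·BC·BA·B·BA·BC·BA·BA·BC·BA·B·BA·BC
    A ↦ BC
    B ↦ BA
    C ↦ B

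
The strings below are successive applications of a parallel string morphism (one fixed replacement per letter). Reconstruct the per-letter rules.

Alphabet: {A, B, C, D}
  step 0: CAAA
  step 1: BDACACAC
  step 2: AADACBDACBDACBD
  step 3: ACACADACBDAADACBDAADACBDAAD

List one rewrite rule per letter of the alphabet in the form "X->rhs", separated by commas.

A->AC, B->A, C->BD, D->AD

  step 2 ⇒ step 3: AADACBDACBDACBD ⇒ AC·AC·AD·AC·BD·A·AD·AC·BD·A·AD·AC·BD·A·AD
    A ↦ AC
    B ↦ A
    C ↦ BD
    D ↦ AD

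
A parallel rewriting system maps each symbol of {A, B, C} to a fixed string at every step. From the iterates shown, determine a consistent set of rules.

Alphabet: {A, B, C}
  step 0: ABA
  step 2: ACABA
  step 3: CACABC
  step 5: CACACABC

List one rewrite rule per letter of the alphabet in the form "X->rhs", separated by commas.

  step 2 ⇒ step 3: ACABA ⇒ C·A·C·AB·C
    A ↦ C
    B ↦ AB
    C ↦ A

A->C, B->AB, C->A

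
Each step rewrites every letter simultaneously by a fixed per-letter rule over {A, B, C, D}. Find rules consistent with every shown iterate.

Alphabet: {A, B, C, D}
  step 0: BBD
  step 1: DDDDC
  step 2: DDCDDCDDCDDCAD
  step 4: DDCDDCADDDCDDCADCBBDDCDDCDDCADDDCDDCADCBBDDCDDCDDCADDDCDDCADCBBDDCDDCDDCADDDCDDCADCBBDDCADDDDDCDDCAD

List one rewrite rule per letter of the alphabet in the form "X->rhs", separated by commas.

A->CBB, B->D, C->AD, D->DDC

  step 1 ⇒ step 2: DDDDC ⇒ DDC·DDC·DDC·DDC·AD
    C ↦ AD
    D ↦ DDC
    A ↦ CBB  (constrained at step 2)
  step 0 ⇒ step 1: BBD ⇒ D·D·DDC
    B ↦ D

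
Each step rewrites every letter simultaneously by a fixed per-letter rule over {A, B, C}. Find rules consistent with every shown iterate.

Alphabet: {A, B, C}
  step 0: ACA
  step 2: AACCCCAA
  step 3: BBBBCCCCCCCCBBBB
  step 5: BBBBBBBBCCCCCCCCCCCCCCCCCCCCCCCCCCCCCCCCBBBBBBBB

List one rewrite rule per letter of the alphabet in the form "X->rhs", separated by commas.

  step 2 ⇒ step 3: AACCCCAA ⇒ BB·BB·CC·CC·CC·CC·BB·BB
    A ↦ BB
    C ↦ CC
    B ↦ A  (constrained at step 3)

A->BB, B->A, C->CC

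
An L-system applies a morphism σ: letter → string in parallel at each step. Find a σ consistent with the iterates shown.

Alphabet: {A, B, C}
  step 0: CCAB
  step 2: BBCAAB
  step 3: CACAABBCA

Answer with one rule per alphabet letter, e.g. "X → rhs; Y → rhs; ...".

A->B, B->CA, C->A

  step 2 ⇒ step 3: BBCAAB ⇒ CA·CA·A·B·B·CA
    A ↦ B
    B ↦ CA
    C ↦ A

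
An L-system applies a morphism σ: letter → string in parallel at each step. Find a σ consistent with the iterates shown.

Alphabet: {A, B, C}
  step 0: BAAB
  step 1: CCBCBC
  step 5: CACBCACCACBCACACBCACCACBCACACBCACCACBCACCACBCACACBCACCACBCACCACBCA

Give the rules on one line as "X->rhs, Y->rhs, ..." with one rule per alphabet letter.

  step 0 ⇒ step 1: BAAB ⇒ C·CB·CB·C
    A ↦ CB
    B ↦ C
    C ↦ CA  (constrained at step 1)

A->CB, B->C, C->CA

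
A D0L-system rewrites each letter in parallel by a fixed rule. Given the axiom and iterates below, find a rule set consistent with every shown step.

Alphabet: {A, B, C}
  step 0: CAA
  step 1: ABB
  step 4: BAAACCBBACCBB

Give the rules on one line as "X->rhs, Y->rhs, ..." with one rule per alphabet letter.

A->B, B->ACC, C->A

  step 0 ⇒ step 1: CAA ⇒ A·B·B
    A ↦ B
    C ↦ A
    B ↦ ACC  (constrained at step 1)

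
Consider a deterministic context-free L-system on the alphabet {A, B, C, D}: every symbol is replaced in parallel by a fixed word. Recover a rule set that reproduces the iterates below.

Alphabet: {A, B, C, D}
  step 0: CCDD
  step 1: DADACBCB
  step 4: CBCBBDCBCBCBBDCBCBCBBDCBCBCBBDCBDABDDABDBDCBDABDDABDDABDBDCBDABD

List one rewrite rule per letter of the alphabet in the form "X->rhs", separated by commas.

  step 0 ⇒ step 1: CCDD ⇒ DA·DA·CB·CB
    C ↦ DA
    D ↦ CB
    A ↦ CB  (constrained at step 1)
    B ↦ BD  (constrained at step 1)

A->CB, B->BD, C->DA, D->CB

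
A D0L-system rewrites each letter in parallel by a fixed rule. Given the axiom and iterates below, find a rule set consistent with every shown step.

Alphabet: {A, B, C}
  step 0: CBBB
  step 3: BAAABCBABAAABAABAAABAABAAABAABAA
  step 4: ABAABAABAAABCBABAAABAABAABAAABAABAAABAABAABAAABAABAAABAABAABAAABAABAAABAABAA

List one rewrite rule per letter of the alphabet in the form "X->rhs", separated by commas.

A->BAA, B->A, C->BCB

  step 3 ⇒ step 4: BAAABCBABAAABAABAAABAABAAABAABAA ⇒ A·BAA·BAA·BAA·A·BCB·A·BAA·A·BAA·BAA·BAA·A·BAA·BAA·A·BAA·BAA·BAA·A·BAA·BAA·A·BAA·BAA·BAA·A·BAA·BAA·A·BAA·BAA
    A ↦ BAA
    B ↦ A
    C ↦ BCB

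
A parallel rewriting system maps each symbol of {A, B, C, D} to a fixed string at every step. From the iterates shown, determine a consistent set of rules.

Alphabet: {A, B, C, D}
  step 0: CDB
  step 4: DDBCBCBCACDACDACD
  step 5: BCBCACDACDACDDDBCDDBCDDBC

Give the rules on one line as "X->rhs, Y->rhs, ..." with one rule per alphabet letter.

A->D, B->AC, C->D, D->BC

  step 4 ⇒ step 5: DDBCBCBCACDACDACD ⇒ BC·BC·AC·D·AC·D·AC·D·D·D·BC·D·D·BC·D·D·BC
    A ↦ D
    B ↦ AC
    C ↦ D
    D ↦ BC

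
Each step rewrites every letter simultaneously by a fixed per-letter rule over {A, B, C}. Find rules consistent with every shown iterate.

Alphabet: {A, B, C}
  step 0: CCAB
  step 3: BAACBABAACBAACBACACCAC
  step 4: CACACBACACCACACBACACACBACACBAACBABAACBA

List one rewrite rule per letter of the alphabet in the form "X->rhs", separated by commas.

  step 3 ⇒ step 4: BAACBABAACBAACBACACCAC ⇒ C·AC·AC·BA·C·AC·C·AC·AC·BA·C·AC·AC·BA·C·AC·BA·AC·BA·BA·AC·BA
    A ↦ AC
    B ↦ C
    C ↦ BA

A->AC, B->C, C->BA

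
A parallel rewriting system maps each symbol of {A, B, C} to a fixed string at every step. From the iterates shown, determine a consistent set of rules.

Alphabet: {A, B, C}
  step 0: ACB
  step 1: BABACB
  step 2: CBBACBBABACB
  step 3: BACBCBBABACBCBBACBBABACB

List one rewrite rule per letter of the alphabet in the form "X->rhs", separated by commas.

A->BA, B->CB, C->BA

  step 2 ⇒ step 3: CBBACBBABACB ⇒ BA·CB·CB·BA·BA·CB·CB·BA·CB·BA·BA·CB
    A ↦ BA
    B ↦ CB
    C ↦ BA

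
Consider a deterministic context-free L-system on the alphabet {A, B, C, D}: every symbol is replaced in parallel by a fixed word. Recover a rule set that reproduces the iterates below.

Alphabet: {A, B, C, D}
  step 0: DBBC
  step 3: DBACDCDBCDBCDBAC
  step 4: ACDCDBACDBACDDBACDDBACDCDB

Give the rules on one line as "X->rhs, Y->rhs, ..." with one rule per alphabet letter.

  step 3 ⇒ step 4: DBACDCDBCDBCDBAC ⇒ AC·D·C·DB·AC·DB·AC·D·DB·AC·D·DB·AC·D·C·DB
    A ↦ C
    B ↦ D
    C ↦ DB
    D ↦ AC

A->C, B->D, C->DB, D->AC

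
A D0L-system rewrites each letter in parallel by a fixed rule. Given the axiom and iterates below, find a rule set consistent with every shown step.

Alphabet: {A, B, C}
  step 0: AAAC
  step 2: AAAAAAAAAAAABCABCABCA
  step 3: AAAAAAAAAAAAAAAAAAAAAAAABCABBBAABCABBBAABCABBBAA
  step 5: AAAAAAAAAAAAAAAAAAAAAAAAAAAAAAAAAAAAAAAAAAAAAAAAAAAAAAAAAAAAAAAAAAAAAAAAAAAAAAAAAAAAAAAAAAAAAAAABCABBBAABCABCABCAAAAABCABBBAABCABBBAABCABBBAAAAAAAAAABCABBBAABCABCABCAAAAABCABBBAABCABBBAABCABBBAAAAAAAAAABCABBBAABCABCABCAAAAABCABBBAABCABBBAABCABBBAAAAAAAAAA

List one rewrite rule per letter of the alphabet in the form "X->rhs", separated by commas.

A->AA, B->BCA, C->BBB

  step 2 ⇒ step 3: AAAAAAAAAAAABCABCABCA ⇒ AA·AA·AA·AA·AA·AA·AA·AA·AA·AA·AA·AA·BCA·BBB·AA·BCA·BBB·AA·BCA·BBB·AA
    A ↦ AA
    B ↦ BCA
    C ↦ BBB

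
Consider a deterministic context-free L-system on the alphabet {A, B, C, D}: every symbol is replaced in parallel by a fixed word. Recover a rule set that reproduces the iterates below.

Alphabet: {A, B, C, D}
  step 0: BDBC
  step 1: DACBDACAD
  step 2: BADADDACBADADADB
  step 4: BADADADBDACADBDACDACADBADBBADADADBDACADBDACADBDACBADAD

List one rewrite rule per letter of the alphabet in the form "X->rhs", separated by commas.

  step 1 ⇒ step 2: DACBDACAD ⇒ B·AD·AD·DAC·B·AD·AD·AD·B
    A ↦ AD
    B ↦ DAC
    C ↦ AD
    D ↦ B

A->AD, B->DAC, C->AD, D->B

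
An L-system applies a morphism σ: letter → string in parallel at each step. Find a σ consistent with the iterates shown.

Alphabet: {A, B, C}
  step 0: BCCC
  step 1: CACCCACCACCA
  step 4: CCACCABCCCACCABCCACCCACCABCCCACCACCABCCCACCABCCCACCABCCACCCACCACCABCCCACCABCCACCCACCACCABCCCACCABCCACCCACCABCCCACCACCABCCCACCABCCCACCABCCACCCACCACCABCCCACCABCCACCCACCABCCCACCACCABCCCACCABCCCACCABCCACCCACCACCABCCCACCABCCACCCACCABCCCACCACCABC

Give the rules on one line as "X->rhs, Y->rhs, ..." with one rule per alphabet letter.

A->BC, B->CAC, C->CCA

  step 0 ⇒ step 1: BCCC ⇒ CAC·CCA·CCA·CCA
    B ↦ CAC
    C ↦ CCA
    A ↦ BC  (constrained at step 1)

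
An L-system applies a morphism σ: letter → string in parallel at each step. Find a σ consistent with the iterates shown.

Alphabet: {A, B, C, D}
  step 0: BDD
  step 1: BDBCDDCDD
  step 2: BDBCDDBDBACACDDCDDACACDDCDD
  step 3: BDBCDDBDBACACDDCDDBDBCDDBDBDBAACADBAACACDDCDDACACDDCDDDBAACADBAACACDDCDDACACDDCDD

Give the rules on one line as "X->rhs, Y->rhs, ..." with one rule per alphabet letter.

  step 2 ⇒ step 3: BDBCDDBDBACACDDCDDACACDDCDD ⇒ BDB·CDD·BDB·ACA·CDD·CDD·BDB·CDD·BDB·DBA·ACA·DBA·ACA·CDD·CDD·ACA·CDD·CDD·DBA·ACA·DBA·ACA·CDD·CDD·ACA·CDD·CDD
    A ↦ DBA
    B ↦ BDB
    C ↦ ACA
    D ↦ CDD

A->DBA, B->BDB, C->ACA, D->CDD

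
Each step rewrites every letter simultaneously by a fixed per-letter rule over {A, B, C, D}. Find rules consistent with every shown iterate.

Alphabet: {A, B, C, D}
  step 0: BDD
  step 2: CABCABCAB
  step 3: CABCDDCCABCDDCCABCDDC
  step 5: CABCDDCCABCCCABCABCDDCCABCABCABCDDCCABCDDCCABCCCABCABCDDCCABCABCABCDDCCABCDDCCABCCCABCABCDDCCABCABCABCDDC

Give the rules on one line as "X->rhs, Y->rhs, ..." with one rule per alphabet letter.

A->CDD, B->C, C->CAB, D->C

  step 2 ⇒ step 3: CABCABCAB ⇒ CAB·CDD·C·CAB·CDD·C·CAB·CDD·C
    A ↦ CDD
    B ↦ C
    C ↦ CAB
    D ↦ C  (constrained at step 0)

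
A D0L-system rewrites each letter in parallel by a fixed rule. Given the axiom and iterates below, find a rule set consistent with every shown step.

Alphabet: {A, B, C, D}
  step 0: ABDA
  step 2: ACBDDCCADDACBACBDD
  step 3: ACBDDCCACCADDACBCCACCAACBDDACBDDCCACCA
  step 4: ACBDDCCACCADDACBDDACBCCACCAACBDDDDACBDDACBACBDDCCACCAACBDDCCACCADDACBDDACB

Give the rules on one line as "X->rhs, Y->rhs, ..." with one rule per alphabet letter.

A->ACB, B->D, C->D, D->CCA

  step 3 ⇒ step 4: ACBDDCCACCADDACBCCACCAACBDDACBDDCCACCA ⇒ ACB·D·D·CCA·CCA·D·D·ACB·D·D·ACB·CCA·CCA·ACB·D·D·D·D·ACB·D·D·ACB·ACB·D·D·CCA·CCA·ACB·D·D·CCA·CCA·D·D·ACB·D·D·ACB
    A ↦ ACB
    B ↦ D
    C ↦ D
    D ↦ CCA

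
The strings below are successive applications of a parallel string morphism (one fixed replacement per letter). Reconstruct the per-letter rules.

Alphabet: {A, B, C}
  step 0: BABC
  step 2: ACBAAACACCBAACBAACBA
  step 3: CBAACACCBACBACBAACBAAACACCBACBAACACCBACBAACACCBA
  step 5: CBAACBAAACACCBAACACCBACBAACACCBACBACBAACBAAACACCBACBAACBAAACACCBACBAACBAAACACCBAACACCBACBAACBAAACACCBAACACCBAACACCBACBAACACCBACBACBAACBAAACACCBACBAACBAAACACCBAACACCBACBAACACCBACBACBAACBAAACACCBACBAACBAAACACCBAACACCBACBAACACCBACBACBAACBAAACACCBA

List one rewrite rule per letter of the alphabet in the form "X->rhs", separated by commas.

A->CBA, B->CAC, C->A

  step 2 ⇒ step 3: ACBAAACACCBAACBAACBA ⇒ CBA·A·CAC·CBA·CBA·CBA·A·CBA·A·A·CAC·CBA·CBA·A·CAC·CBA·CBA·A·CAC·CBA
    A ↦ CBA
    B ↦ CAC
    C ↦ A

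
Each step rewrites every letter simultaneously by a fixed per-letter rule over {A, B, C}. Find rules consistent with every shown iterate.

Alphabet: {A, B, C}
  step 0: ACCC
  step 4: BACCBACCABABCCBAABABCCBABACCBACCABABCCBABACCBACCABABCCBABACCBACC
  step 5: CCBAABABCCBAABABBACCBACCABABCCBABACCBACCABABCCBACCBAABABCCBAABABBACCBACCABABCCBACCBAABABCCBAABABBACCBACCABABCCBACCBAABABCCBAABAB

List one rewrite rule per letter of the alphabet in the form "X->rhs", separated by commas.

  step 4 ⇒ step 5: BACCBACCABABCCBAABABCCBABACCBACCABABCCBABACCBACCABABCCBABACCBACC ⇒ CC·BA·AB·AB·CC·BA·AB·AB·BA·CC·BA·CC·AB·AB·CC·BA·BA·CC·BA·CC·AB·AB·CC·BA·CC·BA·AB·AB·CC·BA·AB·AB·BA·CC·BA·CC·AB·AB·CC·BA·CC·BA·AB·AB·CC·BA·AB·AB·BA·CC·BA·CC·AB·AB·CC·BA·CC·BA·AB·AB·CC·BA·AB·AB
    A ↦ BA
    B ↦ CC
    C ↦ AB

A->BA, B->CC, C->AB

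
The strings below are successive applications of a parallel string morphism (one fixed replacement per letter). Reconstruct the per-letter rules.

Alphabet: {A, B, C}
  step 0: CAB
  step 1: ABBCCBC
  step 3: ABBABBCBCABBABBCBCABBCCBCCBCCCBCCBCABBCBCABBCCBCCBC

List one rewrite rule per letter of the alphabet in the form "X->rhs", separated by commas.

A->C, B->CBC, C->ABB

  step 0 ⇒ step 1: CAB ⇒ ABB·C·CBC
    A ↦ C
    B ↦ CBC
    C ↦ ABB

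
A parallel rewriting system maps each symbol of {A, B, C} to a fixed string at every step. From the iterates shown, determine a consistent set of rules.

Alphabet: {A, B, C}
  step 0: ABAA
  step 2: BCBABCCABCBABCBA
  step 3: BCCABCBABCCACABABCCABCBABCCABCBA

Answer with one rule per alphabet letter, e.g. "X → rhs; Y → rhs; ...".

  step 2 ⇒ step 3: BCBABCCABCBABCBA ⇒ BC·CA·BC·BA·BC·CA·CA·BA·BC·CA·BC·BA·BC·CA·BC·BA
    A ↦ BA
    B ↦ BC
    C ↦ CA

A->BA, B->BC, C->CA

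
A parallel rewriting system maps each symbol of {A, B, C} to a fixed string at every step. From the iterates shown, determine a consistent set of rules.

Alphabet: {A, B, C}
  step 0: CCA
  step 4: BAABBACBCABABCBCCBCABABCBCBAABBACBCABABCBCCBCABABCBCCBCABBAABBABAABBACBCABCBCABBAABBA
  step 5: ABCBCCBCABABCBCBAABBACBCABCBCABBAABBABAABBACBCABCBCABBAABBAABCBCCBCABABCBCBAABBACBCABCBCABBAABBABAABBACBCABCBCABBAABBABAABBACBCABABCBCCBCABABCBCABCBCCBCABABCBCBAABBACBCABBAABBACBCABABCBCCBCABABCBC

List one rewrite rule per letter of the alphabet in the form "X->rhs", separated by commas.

A->CBC, B->AB, C->BA

  step 4 ⇒ step 5: BAABBACBCABABCBCCBCABABCBCBAABBACBCABABCBCCBCABABCBCCBCABBAABBABAABBACBCABCBCABBAABBA ⇒ AB·CBC·CBC·AB·AB·CBC·BA·AB·BA·CBC·AB·CBC·AB·BA·AB·BA·BA·AB·BA·CBC·AB·CBC·AB·BA·AB·BA·AB·CBC·CBC·AB·AB·CBC·BA·AB·BA·CBC·AB·CBC·AB·BA·AB·BA·BA·AB·BA·CBC·AB·CBC·AB·BA·AB·BA·BA·AB·BA·CBC·AB·AB·CBC·CBC·AB·AB·CBC·AB·CBC·CBC·AB·AB·CBC·BA·AB·BA·CBC·AB·BA·AB·BA·CBC·AB·AB·CBC·CBC·AB·AB·CBC
    A ↦ CBC
    B ↦ AB
    C ↦ BA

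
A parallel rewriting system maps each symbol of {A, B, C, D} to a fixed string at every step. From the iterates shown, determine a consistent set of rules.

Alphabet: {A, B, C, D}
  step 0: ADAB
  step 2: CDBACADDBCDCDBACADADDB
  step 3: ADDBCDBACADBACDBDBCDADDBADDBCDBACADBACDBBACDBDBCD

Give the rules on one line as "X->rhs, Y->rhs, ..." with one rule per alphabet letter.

A->BAC, B->CD, C->AD, D->DB

  step 2 ⇒ step 3: CDBACADDBCDCDBACADADDB ⇒ AD·DB·CD·BAC·AD·BAC·DB·DB·CD·AD·DB·AD·DB·CD·BAC·AD·BAC·DB·BAC·DB·DB·CD
    A ↦ BAC
    B ↦ CD
    C ↦ AD
    D ↦ DB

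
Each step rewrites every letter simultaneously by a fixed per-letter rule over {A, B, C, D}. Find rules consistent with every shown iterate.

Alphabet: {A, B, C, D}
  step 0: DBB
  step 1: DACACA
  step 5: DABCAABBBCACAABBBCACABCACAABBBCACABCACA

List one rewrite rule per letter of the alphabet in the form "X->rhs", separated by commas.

  step 0 ⇒ step 1: DBB ⇒ DA·CA·CA
    B ↦ CA
    D ↦ DA
    A ↦ B  (constrained at step 1)
    C ↦ AB  (constrained at step 1)

A->B, B->CA, C->AB, D->DA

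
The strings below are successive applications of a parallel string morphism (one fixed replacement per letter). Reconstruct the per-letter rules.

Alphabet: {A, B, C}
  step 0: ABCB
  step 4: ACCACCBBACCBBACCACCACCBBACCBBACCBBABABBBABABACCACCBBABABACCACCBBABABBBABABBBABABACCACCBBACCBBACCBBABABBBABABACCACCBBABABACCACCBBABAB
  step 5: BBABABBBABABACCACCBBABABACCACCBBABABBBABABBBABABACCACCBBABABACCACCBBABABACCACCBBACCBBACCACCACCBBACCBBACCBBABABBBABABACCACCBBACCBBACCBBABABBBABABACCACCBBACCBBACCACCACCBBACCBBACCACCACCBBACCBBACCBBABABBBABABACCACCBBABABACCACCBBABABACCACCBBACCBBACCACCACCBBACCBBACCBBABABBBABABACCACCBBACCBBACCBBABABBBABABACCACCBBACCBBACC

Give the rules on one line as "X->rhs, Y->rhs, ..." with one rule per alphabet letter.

  step 4 ⇒ step 5: ACCACCBBACCBBACCACCACCBBACCBBACCBBABABBBABABACCACCBBABABACCACCBBABABBBABABBBABABACCACCBBACCBBACCBBABABBBABABACCACCBBABABACCACCBBABAB ⇒ BB·AB·AB·BB·AB·AB·ACC·ACC·BB·AB·AB·ACC·ACC·BB·AB·AB·BB·AB·AB·BB·AB·AB·ACC·ACC·BB·AB·AB·ACC·ACC·BB·AB·AB·ACC·ACC·BB·ACC·BB·ACC·ACC·ACC·BB·ACC·BB·ACC·BB·AB·AB·BB·AB·AB·ACC·ACC·BB·ACC·BB·ACC·BB·AB·AB·BB·AB·AB·ACC·ACC·BB·ACC·BB·ACC·ACC·ACC·BB·ACC·BB·ACC·ACC·ACC·BB·ACC·BB·ACC·BB·AB·AB·BB·AB·AB·ACC·ACC·BB·AB·AB·ACC·ACC·BB·AB·AB·ACC·ACC·BB·ACC·BB·ACC·ACC·ACC·BB·ACC·BB·ACC·BB·AB·AB·BB·AB·AB·ACC·ACC·BB·ACC·BB·ACC·BB·AB·AB·BB·AB·AB·ACC·ACC·BB·ACC·BB·ACC
    A ↦ BB
    B ↦ ACC
    C ↦ AB

A->BB, B->ACC, C->AB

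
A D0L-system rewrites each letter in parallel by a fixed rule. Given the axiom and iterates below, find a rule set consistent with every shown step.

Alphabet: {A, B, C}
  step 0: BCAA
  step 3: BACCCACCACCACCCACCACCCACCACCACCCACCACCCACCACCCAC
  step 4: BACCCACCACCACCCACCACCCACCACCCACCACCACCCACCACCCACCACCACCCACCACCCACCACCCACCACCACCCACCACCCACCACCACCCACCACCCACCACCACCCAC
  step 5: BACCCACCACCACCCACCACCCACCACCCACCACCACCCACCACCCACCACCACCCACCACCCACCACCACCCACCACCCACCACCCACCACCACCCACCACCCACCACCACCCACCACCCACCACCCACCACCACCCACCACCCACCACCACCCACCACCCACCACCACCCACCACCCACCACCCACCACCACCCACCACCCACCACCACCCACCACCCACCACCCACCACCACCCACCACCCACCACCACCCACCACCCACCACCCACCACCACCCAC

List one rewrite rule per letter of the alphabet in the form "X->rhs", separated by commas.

  step 4 ⇒ step 5: BACCCACCACCACCCACCACCCACCACCCACCACCACCCACCACCCACCACCACCCACCACCCACCACCCACCACCACCCACCACCCACCACCACCCACCACCCACCACCACCCAC ⇒ BAC·C·CAC·CAC·CAC·C·CAC·CAC·C·CAC·CAC·C·CAC·CAC·CAC·C·CAC·CAC·C·CAC·CAC·CAC·C·CAC·CAC·C·CAC·CAC·CAC·C·CAC·CAC·C·CAC·CAC·C·CAC·CAC·CAC·C·CAC·CAC·C·CAC·CAC·CAC·C·CAC·CAC·C·CAC·CAC·C·CAC·CAC·CAC·C·CAC·CAC·C·CAC·CAC·CAC·C·CAC·CAC·C·CAC·CAC·CAC·C·CAC·CAC·C·CAC·CAC·C·CAC·CAC·CAC·C·CAC·CAC·C·CAC·CAC·CAC·C·CAC·CAC·C·CAC·CAC·C·CAC·CAC·CAC·C·CAC·CAC·C·CAC·CAC·CAC·C·CAC·CAC·C·CAC·CAC·C·CAC·CAC·CAC·C·CAC
    A ↦ C
    B ↦ BAC
    C ↦ CAC

A->C, B->BAC, C->CAC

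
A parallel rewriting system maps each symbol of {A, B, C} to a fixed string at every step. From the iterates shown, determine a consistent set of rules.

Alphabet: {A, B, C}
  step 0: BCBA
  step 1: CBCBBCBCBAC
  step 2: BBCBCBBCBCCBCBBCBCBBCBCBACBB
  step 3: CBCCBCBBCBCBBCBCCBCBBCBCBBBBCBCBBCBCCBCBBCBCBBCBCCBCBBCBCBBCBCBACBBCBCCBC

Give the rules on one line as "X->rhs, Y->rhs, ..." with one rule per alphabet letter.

  step 2 ⇒ step 3: BBCBCBBCBCCBCBBCBCBBCBCBACBB ⇒ CBC·CBC·BB·CBC·BB·CBC·CBC·BB·CBC·BB·BB·CBC·BB·CBC·CBC·BB·CBC·BB·CBC·CBC·BB·CBC·BB·CBC·BAC·BB·CBC·CBC
    A ↦ BAC
    B ↦ CBC
    C ↦ BB

A->BAC, B->CBC, C->BB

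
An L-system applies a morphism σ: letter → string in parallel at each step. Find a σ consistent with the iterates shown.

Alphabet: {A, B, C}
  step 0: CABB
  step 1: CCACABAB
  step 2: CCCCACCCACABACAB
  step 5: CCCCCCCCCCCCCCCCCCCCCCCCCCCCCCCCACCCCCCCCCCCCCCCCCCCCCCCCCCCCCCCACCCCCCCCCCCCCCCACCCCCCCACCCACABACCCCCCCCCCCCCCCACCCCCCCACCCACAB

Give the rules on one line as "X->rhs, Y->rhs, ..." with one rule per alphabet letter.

  step 1 ⇒ step 2: CCACABAB ⇒ CC·CC·AC·CC·AC·AB·AC·AB
    A ↦ AC
    B ↦ AB
    C ↦ CC

A->AC, B->AB, C->CC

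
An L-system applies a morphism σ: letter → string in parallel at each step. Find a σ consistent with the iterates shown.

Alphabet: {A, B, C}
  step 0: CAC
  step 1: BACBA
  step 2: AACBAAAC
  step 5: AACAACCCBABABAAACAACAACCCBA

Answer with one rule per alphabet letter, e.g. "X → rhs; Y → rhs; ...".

A->C, B->AA, C->BA

  step 1 ⇒ step 2: BACBA ⇒ AA·C·BA·AA·C
    A ↦ C
    B ↦ AA
    C ↦ BA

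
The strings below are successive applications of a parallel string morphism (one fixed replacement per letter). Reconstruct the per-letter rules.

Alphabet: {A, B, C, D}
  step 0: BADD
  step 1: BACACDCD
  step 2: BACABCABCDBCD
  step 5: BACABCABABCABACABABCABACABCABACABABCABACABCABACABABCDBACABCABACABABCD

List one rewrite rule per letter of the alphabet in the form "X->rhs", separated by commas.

  step 1 ⇒ step 2: BACACDCD ⇒ BA·CA·B·CA·B·CD·B·CD
    A ↦ CA
    B ↦ BA
    C ↦ B
    D ↦ CD

A->CA, B->BA, C->B, D->CD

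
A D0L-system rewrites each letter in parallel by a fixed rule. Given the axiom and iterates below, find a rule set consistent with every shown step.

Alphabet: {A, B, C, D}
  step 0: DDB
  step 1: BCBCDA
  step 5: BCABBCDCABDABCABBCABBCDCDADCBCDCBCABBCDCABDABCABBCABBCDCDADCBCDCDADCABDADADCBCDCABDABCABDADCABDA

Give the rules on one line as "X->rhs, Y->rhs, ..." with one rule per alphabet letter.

  step 0 ⇒ step 1: DDB ⇒ BC·BC·DA
    B ↦ DA
    D ↦ BC
    A ↦ AB  (constrained at step 1)
    C ↦ DC  (constrained at step 1)

A->AB, B->DA, C->DC, D->BC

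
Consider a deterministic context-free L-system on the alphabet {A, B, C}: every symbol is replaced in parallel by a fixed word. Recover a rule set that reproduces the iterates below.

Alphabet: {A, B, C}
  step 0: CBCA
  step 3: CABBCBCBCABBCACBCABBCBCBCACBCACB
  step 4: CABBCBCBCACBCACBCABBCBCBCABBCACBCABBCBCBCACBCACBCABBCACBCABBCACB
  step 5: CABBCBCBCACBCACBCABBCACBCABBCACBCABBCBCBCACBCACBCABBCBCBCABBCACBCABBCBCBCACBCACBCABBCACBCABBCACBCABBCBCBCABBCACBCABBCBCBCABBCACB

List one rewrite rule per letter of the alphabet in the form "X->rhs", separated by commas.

A->BB, B->CB, C->CA

  step 4 ⇒ step 5: CABBCBCBCACBCACBCABBCBCBCABBCACBCABBCBCBCACBCACBCABBCACBCABBCACB ⇒ CA·BB·CB·CB·CA·CB·CA·CB·CA·BB·CA·CB·CA·BB·CA·CB·CA·BB·CB·CB·CA·CB·CA·CB·CA·BB·CB·CB·CA·BB·CA·CB·CA·BB·CB·CB·CA·CB·CA·CB·CA·BB·CA·CB·CA·BB·CA·CB·CA·BB·CB·CB·CA·BB·CA·CB·CA·BB·CB·CB·CA·BB·CA·CB
    A ↦ BB
    B ↦ CB
    C ↦ CA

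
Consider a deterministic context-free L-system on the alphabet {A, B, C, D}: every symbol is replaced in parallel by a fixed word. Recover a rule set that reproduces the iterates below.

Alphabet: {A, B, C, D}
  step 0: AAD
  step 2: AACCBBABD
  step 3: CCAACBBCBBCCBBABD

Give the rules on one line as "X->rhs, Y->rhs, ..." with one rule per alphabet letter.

  step 2 ⇒ step 3: AACCBBABD ⇒ C·C·A·A·CBB·CBB·C·CBB·ABD
    A ↦ C
    B ↦ CBB
    C ↦ A
    D ↦ ABD

A->C, B->CBB, C->A, D->ABD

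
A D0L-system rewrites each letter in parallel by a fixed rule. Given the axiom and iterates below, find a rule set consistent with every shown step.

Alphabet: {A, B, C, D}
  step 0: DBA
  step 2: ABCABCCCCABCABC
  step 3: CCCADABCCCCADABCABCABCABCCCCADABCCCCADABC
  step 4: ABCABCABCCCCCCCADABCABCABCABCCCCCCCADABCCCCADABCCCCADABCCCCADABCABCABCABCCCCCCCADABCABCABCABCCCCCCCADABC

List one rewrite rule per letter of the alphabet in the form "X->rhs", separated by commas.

  step 3 ⇒ step 4: CCCADABCCCCADABCABCABCABCCCCADABCCCCADABC ⇒ ABC·ABC·ABC·CC·C·CC·CAD·ABC·ABC·ABC·ABC·CC·C·CC·CAD·ABC·CC·CAD·ABC·CC·CAD·ABC·CC·CAD·ABC·ABC·ABC·ABC·CC·C·CC·CAD·ABC·ABC·ABC·ABC·CC·C·CC·CAD·ABC
    A ↦ CC
    B ↦ CAD
    C ↦ ABC
    D ↦ C

A->CC, B->CAD, C->ABC, D->C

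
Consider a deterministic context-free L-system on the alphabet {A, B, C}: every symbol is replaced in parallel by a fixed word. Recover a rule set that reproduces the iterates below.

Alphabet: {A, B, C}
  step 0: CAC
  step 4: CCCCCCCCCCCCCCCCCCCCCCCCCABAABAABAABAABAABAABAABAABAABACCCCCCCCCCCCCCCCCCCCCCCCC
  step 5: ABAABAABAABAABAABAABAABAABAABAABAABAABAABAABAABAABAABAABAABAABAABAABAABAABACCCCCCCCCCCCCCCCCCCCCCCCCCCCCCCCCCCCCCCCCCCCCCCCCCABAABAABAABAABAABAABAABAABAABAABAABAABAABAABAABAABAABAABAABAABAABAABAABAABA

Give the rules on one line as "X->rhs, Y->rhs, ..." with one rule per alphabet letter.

  step 4 ⇒ step 5: CCCCCCCCCCCCCCCCCCCCCCCCCABAABAABAABAABAABAABAABAABAABACCCCCCCCCCCCCCCCCCCCCCCCC ⇒ ABA·ABA·ABA·ABA·ABA·ABA·ABA·ABA·ABA·ABA·ABA·ABA·ABA·ABA·ABA·ABA·ABA·ABA·ABA·ABA·ABA·ABA·ABA·ABA·ABA·CC·C·CC·CC·C·CC·CC·C·CC·CC·C·CC·CC·C·CC·CC·C·CC·CC·C·CC·CC·C·CC·CC·C·CC·CC·C·CC·ABA·ABA·ABA·ABA·ABA·ABA·ABA·ABA·ABA·ABA·ABA·ABA·ABA·ABA·ABA·ABA·ABA·ABA·ABA·ABA·ABA·ABA·ABA·ABA·ABA
    A ↦ CC
    B ↦ C
    C ↦ ABA

A->CC, B->C, C->ABA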